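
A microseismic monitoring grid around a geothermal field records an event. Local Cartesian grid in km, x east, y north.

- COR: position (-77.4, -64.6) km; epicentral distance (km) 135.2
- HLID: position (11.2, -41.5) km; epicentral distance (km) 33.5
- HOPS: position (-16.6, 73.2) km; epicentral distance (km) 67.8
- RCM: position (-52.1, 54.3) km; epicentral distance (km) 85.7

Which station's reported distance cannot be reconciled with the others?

HLID

Solve using three stations at a time. Using COR, HOPS, RCM (subtract circle equations pairwise → linear system) gives (x, y) ≈ (26.9, 21.3).
Distances from that point to each station vs reported:
  COR: calculated 135.2 vs reported 135.2 → residual 0.0 km
  HLID: calculated 64.8 vs reported 33.5 → residual 31.3 km
  HOPS: calculated 67.7 vs reported 67.8 → residual 0.1 km
  RCM: calculated 85.6 vs reported 85.7 → residual 0.1 km
COR, HOPS, RCM are mutually consistent (residuals ≈ 0); HLID is off by 31.3 km.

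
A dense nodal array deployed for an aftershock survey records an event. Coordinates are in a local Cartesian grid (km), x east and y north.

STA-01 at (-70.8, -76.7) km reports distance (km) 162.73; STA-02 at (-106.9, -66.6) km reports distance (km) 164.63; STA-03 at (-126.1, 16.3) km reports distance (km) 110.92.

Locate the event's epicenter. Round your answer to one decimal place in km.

Circle about each station: (x + 70.8)² + (y + 76.7)² = 162.73²; (x + 106.9)² + (y + 66.6)² = 164.63²; (x + 126.1)² + (y − 16.3)² = 110.92².
Subtracting pairs of circle equations eliminates x²+y² and gives linear equations (the radical axes):
-72.2 x + 20.2 y = 4345.66
-110.6 x + 186.0 y = 19449.18
Solving the 2×2 system: x ≈ -37.1, y ≈ 82.5 km.

-37.1 km east, 82.5 km north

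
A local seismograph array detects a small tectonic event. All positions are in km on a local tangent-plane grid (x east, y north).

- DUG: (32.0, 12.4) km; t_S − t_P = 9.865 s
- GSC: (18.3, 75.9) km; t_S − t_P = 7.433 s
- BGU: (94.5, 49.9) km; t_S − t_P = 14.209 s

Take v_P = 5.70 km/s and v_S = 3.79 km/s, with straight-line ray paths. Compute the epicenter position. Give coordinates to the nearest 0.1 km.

-65.3 km east, 67.0 km north

Distance from S−P lag: d = Δt · v_P v_S / (v_P − v_S) = Δt · (5.70·3.79)/(5.70−3.79) ≈ 11.3105·Δt.
So d_DUG = 111.58, d_GSC = 84.07, d_BGU = 160.71 km.
Circle about each station: (x − 32.0)² + (y − 12.4)² = 111.58²; (x − 18.3)² + (y − 75.9)² = 84.07²; (x − 94.5)² + (y − 49.9)² = 160.71².
Subtracting the DUG equation from the GSC and BGU equations removes the quadratic terms:
-27.4 x + 127.0 y = 10300.27
125.0 x + 75.0 y = -3135.11
Solving the 2×2 system: x ≈ -65.3, y ≈ 67.0 km.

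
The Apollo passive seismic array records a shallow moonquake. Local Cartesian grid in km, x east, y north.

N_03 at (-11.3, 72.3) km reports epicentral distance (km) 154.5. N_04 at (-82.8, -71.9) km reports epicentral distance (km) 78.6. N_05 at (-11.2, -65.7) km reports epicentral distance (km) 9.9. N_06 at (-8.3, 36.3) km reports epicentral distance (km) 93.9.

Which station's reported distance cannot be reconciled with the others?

Solve using three stations at a time. Using N_04, N_05, N_06 (subtract circle equations pairwise → linear system) gives (x, y) ≈ (-5.5, -57.6).
Distances from that point to each station vs reported:
  N_03: calculated 130.0 vs reported 154.5 → residual 24.5 km
  N_04: calculated 78.6 vs reported 78.6 → residual 0.0 km
  N_05: calculated 9.9 vs reported 9.9 → residual 0.0 km
  N_06: calculated 93.9 vs reported 93.9 → residual 0.0 km
N_04, N_05, N_06 are mutually consistent (residuals ≈ 0); N_03 is off by 24.5 km.

N_03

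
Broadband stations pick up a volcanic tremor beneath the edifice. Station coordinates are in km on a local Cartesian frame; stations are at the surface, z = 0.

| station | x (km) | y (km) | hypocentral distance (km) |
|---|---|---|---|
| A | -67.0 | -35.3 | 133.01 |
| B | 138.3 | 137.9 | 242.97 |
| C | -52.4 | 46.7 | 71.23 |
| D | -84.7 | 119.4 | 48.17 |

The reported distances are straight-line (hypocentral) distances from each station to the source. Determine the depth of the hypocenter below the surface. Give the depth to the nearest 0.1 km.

35.5 km

Each station gives a sphere (x−x_i)² + (y−y_i)² + z² = d_i² (stations at z=0).
Subtracting the A sphere from B and C: z² cancels, leaving linear equations in x and y:
410.6 x + 346.4 y = -8934.55
29.2 x + 164.0 y = 11809.51
Solving: x ≈ -97.094, y ≈ 89.297 km (keep extra digits for the depth step; rounded: -97.1, 89.3).
Then from the A sphere: z² = 133.01² − (x + 67.0)² − (y + 35.3)² with x = -97.094, y = 89.297, so z ≈ 35.519 ≈ 35.5 km.
Check against D (with the unrounded solution): distance 48.18 ≈ 48.17 km. ✓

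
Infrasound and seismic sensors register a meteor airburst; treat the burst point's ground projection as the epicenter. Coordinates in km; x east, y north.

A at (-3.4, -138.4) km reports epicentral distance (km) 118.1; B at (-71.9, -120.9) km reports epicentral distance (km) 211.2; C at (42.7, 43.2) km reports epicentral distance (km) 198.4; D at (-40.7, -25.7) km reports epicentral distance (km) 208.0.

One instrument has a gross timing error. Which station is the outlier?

Solve using three stations at a time. Using B, C, D (subtract circle equations pairwise → linear system) gives (x, y) ≈ (139.3, -130.4).
Distances from that point to each station vs reported:
  A: calculated 142.9 vs reported 118.1 → residual 24.8 km
  B: calculated 211.4 vs reported 211.2 → residual 0.2 km
  C: calculated 198.6 vs reported 198.4 → residual 0.2 km
  D: calculated 208.2 vs reported 208.0 → residual 0.2 km
B, C, D are mutually consistent (residuals ≈ 0); A is off by 24.8 km.

A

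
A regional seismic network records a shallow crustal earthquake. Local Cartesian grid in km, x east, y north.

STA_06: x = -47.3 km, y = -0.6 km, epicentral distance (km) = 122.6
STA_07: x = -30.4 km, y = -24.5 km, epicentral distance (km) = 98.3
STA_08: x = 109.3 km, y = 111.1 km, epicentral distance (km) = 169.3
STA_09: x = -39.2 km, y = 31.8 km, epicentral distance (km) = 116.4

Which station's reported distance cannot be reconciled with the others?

STA_09

Solve using three stations at a time. Using STA_06, STA_07, STA_08 (subtract circle equations pairwise → linear system) gives (x, y) ≈ (64.0, -52.1).
Distances from that point to each station vs reported:
  STA_06: calculated 122.7 vs reported 122.6 → residual 0.1 km
  STA_07: calculated 98.4 vs reported 98.3 → residual 0.1 km
  STA_08: calculated 169.4 vs reported 169.3 → residual 0.1 km
  STA_09: calculated 133.0 vs reported 116.4 → residual 16.6 km
STA_06, STA_07, STA_08 are mutually consistent (residuals ≈ 0); STA_09 is off by 16.6 km.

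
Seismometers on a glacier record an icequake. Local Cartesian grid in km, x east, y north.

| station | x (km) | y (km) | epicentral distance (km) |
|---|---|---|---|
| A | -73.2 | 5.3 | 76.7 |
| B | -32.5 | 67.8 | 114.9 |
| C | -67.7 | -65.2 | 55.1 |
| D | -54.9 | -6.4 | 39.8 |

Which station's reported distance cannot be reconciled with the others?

D

Solve using three stations at a time. Using A, B, C (subtract circle equations pairwise → linear system) gives (x, y) ≈ (-16.1, -45.9).
Distances from that point to each station vs reported:
  A: calculated 76.7 vs reported 76.7 → residual 0.0 km
  B: calculated 114.9 vs reported 114.9 → residual 0.0 km
  C: calculated 55.0 vs reported 55.1 → residual 0.1 km
  D: calculated 55.3 vs reported 39.8 → residual 15.5 km
A, B, C are mutually consistent (residuals ≈ 0); D is off by 15.5 km.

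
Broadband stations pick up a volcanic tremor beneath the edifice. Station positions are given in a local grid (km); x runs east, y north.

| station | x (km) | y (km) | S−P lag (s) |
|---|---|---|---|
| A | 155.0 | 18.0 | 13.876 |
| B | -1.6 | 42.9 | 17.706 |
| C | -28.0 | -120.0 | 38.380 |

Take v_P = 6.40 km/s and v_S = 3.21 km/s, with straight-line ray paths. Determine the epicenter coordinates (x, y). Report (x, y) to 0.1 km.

Distance from S−P lag: d = Δt · v_P v_S / (v_P − v_S) = Δt · (6.40·3.21)/(6.40−3.21) ≈ 6.4401·Δt.
So d_A = 89.36, d_B = 114.03, d_C = 247.17 km.
Circle about each station: (x − 155.0)² + (y − 18.0)² = 89.36²; (x + 1.6)² + (y − 42.9)² = 114.03²; (x + 28.0)² + (y + 120.0)² = 247.17².
Subtracting pairs of circle equations eliminates x²+y² and gives linear equations (the radical axes):
-313.2 x + 49.8 y = -27523.66
-366.0 x − 276.0 y = -62272.80
Solving the 2×2 system: x ≈ 102.2, y ≈ 90.1 km.
Check against A (with the unrounded x, y): √((x − 155.0)²+(y − 18.0)²) = 89.36 ≈ 89.36 km. ✓

102.2 km east, 90.1 km north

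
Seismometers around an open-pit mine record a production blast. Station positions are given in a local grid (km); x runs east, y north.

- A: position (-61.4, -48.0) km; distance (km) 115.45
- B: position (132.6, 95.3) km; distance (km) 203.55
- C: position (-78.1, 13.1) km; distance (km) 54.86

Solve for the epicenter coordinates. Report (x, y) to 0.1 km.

(-69.0, 67.2)

Circle about each station: (x + 61.4)² + (y + 48.0)² = 115.45²; (x − 132.6)² + (y − 95.3)² = 203.55²; (x + 78.1)² + (y − 13.1)² = 54.86².
Subtracting the A equation from the B and C equations removes the quadratic terms:
388.0 x + 286.6 y = -7513.01
-33.4 x + 122.2 y = 10516.34
Solving the 2×2 system: x ≈ -69.0, y ≈ 67.2 km.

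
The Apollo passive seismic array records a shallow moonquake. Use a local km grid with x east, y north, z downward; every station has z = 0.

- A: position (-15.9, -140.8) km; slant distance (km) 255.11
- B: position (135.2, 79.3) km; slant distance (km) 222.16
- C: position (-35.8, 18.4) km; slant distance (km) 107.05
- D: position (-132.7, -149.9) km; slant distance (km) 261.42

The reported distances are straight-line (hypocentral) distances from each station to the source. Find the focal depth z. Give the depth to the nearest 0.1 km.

Each station gives a sphere (x−x_i)² + (y−y_i)² + z² = d_i² (stations at z=0).
Subtracting the A sphere from B and C: z² cancels, leaving linear equations in x and y:
302.2 x + 440.2 y = 20216.13
-39.8 x + 318.4 y = 35164.16
Solving: x ≈ -79.501, y ≈ 100.503 km (keep extra digits for the depth step; rounded: -79.5, 100.5).
Then from the A sphere: z² = 255.11² − (x + 15.9)² − (y + 140.8)² with x = -79.501, y = 100.503, so z ≈ 52.999 ≈ 53.0 km.

depth ≈ 53.0 km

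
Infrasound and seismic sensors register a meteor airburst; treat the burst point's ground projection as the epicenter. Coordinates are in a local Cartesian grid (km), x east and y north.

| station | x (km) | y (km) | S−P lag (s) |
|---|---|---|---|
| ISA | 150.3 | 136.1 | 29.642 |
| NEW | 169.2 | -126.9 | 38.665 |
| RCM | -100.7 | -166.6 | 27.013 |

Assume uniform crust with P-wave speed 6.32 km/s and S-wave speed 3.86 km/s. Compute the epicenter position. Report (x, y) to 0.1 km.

x ≈ -141.2 km, y ≈ 98.2 km

Distance from S−P lag: d = Δt · v_P v_S / (v_P − v_S) = Δt · (6.32·3.86)/(6.32−3.86) ≈ 9.9167·Δt.
So d_ISA = 293.95, d_NEW = 383.43, d_RCM = 267.88 km.
Circle about each station: (x − 150.3)² + (y − 136.1)² = 293.95²; (x − 169.2)² + (y + 126.9)² = 383.43²; (x + 100.7)² + (y + 166.6)² = 267.88².
Subtracting the ISA equation from the NEW and RCM equations removes the quadratic terms:
37.8 x − 526.0 y = -56993.01
-502.0 x − 605.4 y = 11429.66
Solving the 2×2 system: x ≈ -141.2, y ≈ 98.2 km.
Check against ISA (with the unrounded x, y): √((x − 150.3)²+(y − 136.1)²) = 293.95 ≈ 293.95 km. ✓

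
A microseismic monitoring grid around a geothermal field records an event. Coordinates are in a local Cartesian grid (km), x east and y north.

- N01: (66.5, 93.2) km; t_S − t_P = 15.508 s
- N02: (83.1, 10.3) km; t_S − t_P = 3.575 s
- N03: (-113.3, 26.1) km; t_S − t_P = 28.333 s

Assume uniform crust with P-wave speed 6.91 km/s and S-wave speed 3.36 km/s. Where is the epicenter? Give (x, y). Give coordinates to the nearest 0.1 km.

Distance from S−P lag: d = Δt · v_P v_S / (v_P − v_S) = Δt · (6.91·3.36)/(6.91−3.36) ≈ 6.5402·Δt.
So d_N01 = 101.42, d_N02 = 23.38, d_N03 = 185.30 km.
Circle about each station: (x − 66.5)² + (y − 93.2)² = 101.42²; (x − 83.1)² + (y − 10.3)² = 23.38²; (x + 113.3)² + (y − 26.1)² = 185.30².
Subtracting the N01 equation from the N02 and N03 equations removes the quadratic terms:
33.2 x − 165.8 y = 3642.60
-359.6 x − 134.2 y = -23640.46
Solving the 2×2 system: x ≈ 68.8, y ≈ -8.2 km.

x ≈ 68.8 km, y ≈ -8.2 km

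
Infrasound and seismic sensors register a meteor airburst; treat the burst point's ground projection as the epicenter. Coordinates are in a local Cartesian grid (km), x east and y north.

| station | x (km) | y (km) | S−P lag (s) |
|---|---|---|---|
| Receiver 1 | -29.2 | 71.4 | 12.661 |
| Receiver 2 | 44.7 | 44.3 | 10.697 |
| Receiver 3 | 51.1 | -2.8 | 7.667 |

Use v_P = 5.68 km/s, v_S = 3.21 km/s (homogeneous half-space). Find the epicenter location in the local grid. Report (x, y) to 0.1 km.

(-3.3, -18.4)

Distance from S−P lag: d = Δt · v_P v_S / (v_P − v_S) = Δt · (5.68·3.21)/(5.68−3.21) ≈ 7.3817·Δt.
So d_Receiver 1 = 93.46, d_Receiver 2 = 78.96, d_Receiver 3 = 56.60 km.
Circle about each station: (x + 29.2)² + (y − 71.4)² = 93.46²; (x − 44.7)² + (y − 44.3)² = 78.96²; (x − 51.1)² + (y + 2.8)² = 56.60².
Subtracting the Receiver 1 equation from the Receiver 2 and Receiver 3 equations removes the quadratic terms:
147.8 x − 54.2 y = 510.07
160.6 x − 148.4 y = 2199.66
Solving the 2×2 system: x ≈ -3.3, y ≈ -18.4 km.
Check against Receiver 1 (with the unrounded x, y): √((x + 29.2)²+(y − 71.4)²) = 93.45 ≈ 93.46 km. ✓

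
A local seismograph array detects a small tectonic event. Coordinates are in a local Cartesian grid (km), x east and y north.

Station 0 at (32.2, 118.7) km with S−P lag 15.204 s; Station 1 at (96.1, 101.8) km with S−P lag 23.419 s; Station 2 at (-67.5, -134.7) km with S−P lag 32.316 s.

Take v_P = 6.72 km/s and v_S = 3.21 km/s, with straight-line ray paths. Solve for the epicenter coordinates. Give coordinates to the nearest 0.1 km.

Distance from S−P lag: d = Δt · v_P v_S / (v_P − v_S) = Δt · (6.72·3.21)/(6.72−3.21) ≈ 6.1456·Δt.
So d_Station 0 = 93.44, d_Station 1 = 143.92, d_Station 2 = 198.60 km.
Circle about each station: (x − 32.2)² + (y − 118.7)² = 93.44²; (x − 96.1)² + (y − 101.8)² = 143.92²; (x + 67.5)² + (y + 134.7)² = 198.60².
Subtracting pairs of circle equations eliminates x²+y² and gives linear equations (the radical axes):
127.8 x − 33.8 y = -7510.01
-199.4 x − 506.8 y = -23137.12
Solving the 2×2 system: x ≈ -42.3, y ≈ 62.3 km.

-42.3 km east, 62.3 km north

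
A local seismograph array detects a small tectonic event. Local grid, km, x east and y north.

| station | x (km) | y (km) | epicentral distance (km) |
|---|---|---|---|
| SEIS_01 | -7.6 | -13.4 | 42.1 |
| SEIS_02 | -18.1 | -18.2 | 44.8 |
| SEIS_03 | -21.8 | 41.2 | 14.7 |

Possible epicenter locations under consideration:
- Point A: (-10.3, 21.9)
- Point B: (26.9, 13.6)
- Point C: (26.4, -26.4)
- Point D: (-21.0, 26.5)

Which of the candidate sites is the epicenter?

Point D

For each candidate, compare |candidate − station| to the reported distance:
Point A: residuals SEIS_01 6.7, SEIS_02 3.9, SEIS_03 7.8 → max 7.8 km
Point B: residuals SEIS_01 1.7, SEIS_02 10.3, SEIS_03 41.3 → max 41.3 km
Point C: residuals SEIS_01 5.7, SEIS_02 0.4, SEIS_03 68.3 → max 68.3 km
Point D: residuals SEIS_01 0.0, SEIS_02 0.0, SEIS_03 0.0 → max 0.0 km
Only Point D has all residuals ≈ 0.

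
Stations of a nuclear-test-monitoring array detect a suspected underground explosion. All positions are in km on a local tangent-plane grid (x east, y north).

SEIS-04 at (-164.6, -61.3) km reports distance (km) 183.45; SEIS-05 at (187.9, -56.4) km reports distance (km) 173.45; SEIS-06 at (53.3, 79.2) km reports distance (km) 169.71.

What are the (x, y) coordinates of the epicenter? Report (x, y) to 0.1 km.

(17.1, -86.6)

Circle about each station: (x + 164.6)² + (y + 61.3)² = 183.45²; (x − 187.9)² + (y + 56.4)² = 173.45²; (x − 53.3)² + (y − 79.2)² = 169.71².
Subtracting the SEIS-04 equation from the SEIS-05 and SEIS-06 equations removes the quadratic terms:
705.0 x + 9.8 y = 11205.52
435.8 x + 281.0 y = -16884.90
Solving the 2×2 system: x ≈ 17.1, y ≈ -86.6 km.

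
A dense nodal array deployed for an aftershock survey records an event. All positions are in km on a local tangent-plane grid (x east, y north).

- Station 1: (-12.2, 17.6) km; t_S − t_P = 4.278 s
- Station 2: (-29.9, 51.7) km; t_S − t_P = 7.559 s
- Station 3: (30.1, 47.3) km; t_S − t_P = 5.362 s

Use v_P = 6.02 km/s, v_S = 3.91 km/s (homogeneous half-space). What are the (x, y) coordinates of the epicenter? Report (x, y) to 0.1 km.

Distance from S−P lag: d = Δt · v_P v_S / (v_P − v_S) = Δt · (6.02·3.91)/(6.02−3.91) ≈ 11.1555·Δt.
So d_Station 1 = 47.72, d_Station 2 = 84.32, d_Station 3 = 59.82 km.
Circle about each station: (x + 12.2)² + (y − 17.6)² = 47.72²; (x + 29.9)² + (y − 51.7)² = 84.32²; (x − 30.1)² + (y − 47.3)² = 59.82².
Subtracting pairs of circle equations eliminates x²+y² and gives linear equations (the radical axes):
-35.4 x + 68.2 y = -1724.36
84.6 x + 59.4 y = 1383.47
Solving the 2×2 system: x ≈ 25.0, y ≈ -12.3 km.

(25.0, -12.3)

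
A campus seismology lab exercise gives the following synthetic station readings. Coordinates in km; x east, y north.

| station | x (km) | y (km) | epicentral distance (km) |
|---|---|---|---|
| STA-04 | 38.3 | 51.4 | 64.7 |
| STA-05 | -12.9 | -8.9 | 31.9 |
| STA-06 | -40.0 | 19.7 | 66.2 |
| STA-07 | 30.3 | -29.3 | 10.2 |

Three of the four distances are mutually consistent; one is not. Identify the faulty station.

Solve using three stations at a time. Using STA-04, STA-05, STA-06 (subtract circle equations pairwise → linear system) gives (x, y) ≈ (19.0, -10.4).
Distances from that point to each station vs reported:
  STA-04: calculated 64.7 vs reported 64.7 → residual 0.0 km
  STA-05: calculated 31.9 vs reported 31.9 → residual 0.0 km
  STA-06: calculated 66.2 vs reported 66.2 → residual 0.0 km
  STA-07: calculated 22.1 vs reported 10.2 → residual 11.9 km
STA-04, STA-05, STA-06 are mutually consistent (residuals ≈ 0); STA-07 is off by 11.9 km.

STA-07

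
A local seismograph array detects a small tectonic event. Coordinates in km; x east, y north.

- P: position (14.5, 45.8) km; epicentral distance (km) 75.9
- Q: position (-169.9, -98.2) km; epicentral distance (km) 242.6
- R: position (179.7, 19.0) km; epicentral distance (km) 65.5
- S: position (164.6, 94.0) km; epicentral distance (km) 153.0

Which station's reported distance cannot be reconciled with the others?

Solve using three stations at a time. Using P, Q, S (subtract circle equations pairwise → linear system) gives (x, y) ≈ (58.4, -16.1).
Distances from that point to each station vs reported:
  P: calculated 75.9 vs reported 75.9 → residual 0.0 km
  Q: calculated 242.6 vs reported 242.6 → residual 0.0 km
  R: calculated 126.3 vs reported 65.5 → residual 60.8 km
  S: calculated 153.0 vs reported 153.0 → residual 0.0 km
P, Q, S are mutually consistent (residuals ≈ 0); R is off by 60.8 km.

R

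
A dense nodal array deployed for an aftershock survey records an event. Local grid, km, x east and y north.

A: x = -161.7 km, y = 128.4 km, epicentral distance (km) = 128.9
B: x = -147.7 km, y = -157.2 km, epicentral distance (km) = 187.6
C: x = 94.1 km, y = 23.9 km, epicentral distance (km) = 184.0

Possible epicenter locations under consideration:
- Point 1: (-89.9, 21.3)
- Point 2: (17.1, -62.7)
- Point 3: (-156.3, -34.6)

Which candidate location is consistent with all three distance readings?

For each candidate, compare |candidate − station| to the reported distance:
Point 1: residuals A 0.0, B 0.0, C 0.0 → max 0.0 km
Point 2: residuals A 132.8, B 2.4, C 68.1 → max 132.8 km
Point 3: residuals A 34.2, B 64.7, C 73.1 → max 73.1 km
Only Point 1 has all residuals ≈ 0.

Point 1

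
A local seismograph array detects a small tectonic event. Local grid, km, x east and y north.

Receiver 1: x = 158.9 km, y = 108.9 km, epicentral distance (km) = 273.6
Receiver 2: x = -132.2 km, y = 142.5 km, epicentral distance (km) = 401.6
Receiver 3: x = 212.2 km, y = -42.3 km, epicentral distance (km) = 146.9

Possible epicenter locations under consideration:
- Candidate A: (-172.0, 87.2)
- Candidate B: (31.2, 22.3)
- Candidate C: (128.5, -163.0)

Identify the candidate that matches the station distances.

Candidate C

For each candidate, compare |candidate − station| to the reported distance:
Candidate A: residuals Receiver 1 58.0, Receiver 2 333.5, Receiver 3 258.5 → max 333.5 km
Candidate B: residuals Receiver 1 119.3, Receiver 2 198.8, Receiver 3 45.3 → max 198.8 km
Candidate C: residuals Receiver 1 0.0, Receiver 2 0.0, Receiver 3 0.0 → max 0.0 km
Only Candidate C has all residuals ≈ 0.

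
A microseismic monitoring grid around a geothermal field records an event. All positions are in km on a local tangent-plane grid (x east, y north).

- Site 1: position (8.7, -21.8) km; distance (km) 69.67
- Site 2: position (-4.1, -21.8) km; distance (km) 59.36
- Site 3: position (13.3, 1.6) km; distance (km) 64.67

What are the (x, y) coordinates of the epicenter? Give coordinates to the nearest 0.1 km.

Circle about each station: (x − 8.7)² + (y + 21.8)² = 69.67²; (x + 4.1)² + (y + 21.8)² = 59.36²; (x − 13.3)² + (y − 1.6)² = 64.67².
Subtracting the Site 1 equation from the Site 2 and Site 3 equations removes the quadratic terms:
-25.6 x + 0.0 y = 1271.42
9.2 x + 46.8 y = 300.22
Solving the 2×2 system: x ≈ -49.7, y ≈ 16.2 km.

x ≈ -49.7 km, y ≈ 16.2 km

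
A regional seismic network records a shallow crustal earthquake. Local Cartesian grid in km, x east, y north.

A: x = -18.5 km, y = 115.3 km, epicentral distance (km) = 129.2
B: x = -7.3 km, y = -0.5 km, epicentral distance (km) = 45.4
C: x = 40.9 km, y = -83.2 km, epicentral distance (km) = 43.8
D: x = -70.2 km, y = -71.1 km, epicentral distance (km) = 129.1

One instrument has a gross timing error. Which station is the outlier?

C

Solve using three stations at a time. Using A, B, D (subtract circle equations pairwise → linear system) gives (x, y) ≈ (38.1, -0.8).
Distances from that point to each station vs reported:
  A: calculated 129.2 vs reported 129.2 → residual 0.0 km
  B: calculated 45.4 vs reported 45.4 → residual 0.0 km
  C: calculated 82.4 vs reported 43.8 → residual 38.6 km
  D: calculated 129.1 vs reported 129.1 → residual 0.0 km
A, B, D are mutually consistent (residuals ≈ 0); C is off by 38.6 km.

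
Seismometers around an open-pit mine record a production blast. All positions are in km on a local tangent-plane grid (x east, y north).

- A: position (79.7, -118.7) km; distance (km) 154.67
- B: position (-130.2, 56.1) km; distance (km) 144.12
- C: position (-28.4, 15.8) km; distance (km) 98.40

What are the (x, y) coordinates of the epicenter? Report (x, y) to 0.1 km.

x ≈ -68.4 km, y ≈ -74.1 km

Circle about each station: (x − 79.7)² + (y + 118.7)² = 154.67²; (x + 130.2)² + (y − 56.1)² = 144.12²; (x + 28.4)² + (y − 15.8)² = 98.40².
Subtracting the A equation from the B and C equations removes the quadratic terms:
-419.8 x + 349.6 y = 2809.70
-216.2 x + 269.0 y = -5145.33
Solving the 2×2 system: x ≈ -68.4, y ≈ -74.1 km.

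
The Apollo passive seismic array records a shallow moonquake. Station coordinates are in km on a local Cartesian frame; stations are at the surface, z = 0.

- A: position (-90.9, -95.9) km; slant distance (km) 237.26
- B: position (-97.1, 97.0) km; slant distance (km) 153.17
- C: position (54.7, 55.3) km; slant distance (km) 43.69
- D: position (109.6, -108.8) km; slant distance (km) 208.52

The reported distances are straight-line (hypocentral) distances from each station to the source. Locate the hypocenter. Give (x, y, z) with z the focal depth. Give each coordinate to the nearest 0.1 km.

Each station gives a sphere (x−x_i)² + (y−y_i)² + z² = d_i² (stations at z=0).
Subtracting the A sphere from B and C: z² cancels, leaving linear equations in x and y:
-12.4 x + 385.8 y = 34209.05
291.2 x + 302.4 y = 42974.05
Solving: x ≈ 53.702, y ≈ 90.396 km (keep extra digits for the depth step; rounded: 53.7, 90.4).
Then from the A sphere: z² = 237.26² − (x + 90.9)² − (y + 95.9)² with x = 53.702, y = 90.396, so z ≈ 26.007 ≈ 26.0 km.

x ≈ 53.7 km, y ≈ 90.4 km, depth ≈ 26.0 km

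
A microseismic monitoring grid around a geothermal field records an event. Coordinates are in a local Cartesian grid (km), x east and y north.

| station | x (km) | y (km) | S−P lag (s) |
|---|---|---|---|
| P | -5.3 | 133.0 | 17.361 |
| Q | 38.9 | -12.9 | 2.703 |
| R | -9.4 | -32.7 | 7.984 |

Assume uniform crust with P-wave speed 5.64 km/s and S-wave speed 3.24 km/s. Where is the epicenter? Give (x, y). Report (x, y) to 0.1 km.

36.2 km east, 7.5 km north

Distance from S−P lag: d = Δt · v_P v_S / (v_P − v_S) = Δt · (5.64·3.24)/(5.64−3.24) ≈ 7.6140·Δt.
So d_P = 132.19, d_Q = 20.58, d_R = 60.79 km.
Circle about each station: (x + 5.3)² + (y − 133.0)² = 132.19²; (x − 38.9)² + (y + 12.9)² = 20.58²; (x + 9.4)² + (y + 32.7)² = 60.79².
Subtracting the P equation from the Q and R equations removes the quadratic terms:
88.4 x − 291.8 y = 1013.19
-8.2 x − 331.4 y = -2780.67
Solving the 2×2 system: x ≈ 36.2, y ≈ 7.5 km.
Check against P (with the unrounded x, y): √((x + 5.3)²+(y − 133.0)²) = 132.19 ≈ 132.19 km. ✓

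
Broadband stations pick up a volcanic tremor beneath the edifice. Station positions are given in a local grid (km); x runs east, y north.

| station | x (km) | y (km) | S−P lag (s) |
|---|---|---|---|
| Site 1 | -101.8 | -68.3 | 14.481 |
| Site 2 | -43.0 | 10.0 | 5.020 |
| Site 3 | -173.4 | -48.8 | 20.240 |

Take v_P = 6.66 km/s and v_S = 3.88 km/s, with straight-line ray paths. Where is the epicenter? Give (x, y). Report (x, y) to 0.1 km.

Distance from S−P lag: d = Δt · v_P v_S / (v_P − v_S) = Δt · (6.66·3.88)/(6.66−3.88) ≈ 9.2953·Δt.
So d_Site 1 = 134.60, d_Site 2 = 46.66, d_Site 3 = 188.14 km.
Circle about each station: (x + 101.8)² + (y + 68.3)² = 134.60²; (x + 43.0)² + (y − 10.0)² = 46.66²; (x + 173.4)² + (y + 48.8)² = 188.14².
Subtracting pairs of circle equations eliminates x²+y² and gives linear equations (the radical axes):
117.6 x + 156.6 y = 2860.87
-143.2 x + 39.0 y = 141.37
Solving the 2×2 system: x ≈ 3.3, y ≈ 15.8 km.

(3.3, 15.8)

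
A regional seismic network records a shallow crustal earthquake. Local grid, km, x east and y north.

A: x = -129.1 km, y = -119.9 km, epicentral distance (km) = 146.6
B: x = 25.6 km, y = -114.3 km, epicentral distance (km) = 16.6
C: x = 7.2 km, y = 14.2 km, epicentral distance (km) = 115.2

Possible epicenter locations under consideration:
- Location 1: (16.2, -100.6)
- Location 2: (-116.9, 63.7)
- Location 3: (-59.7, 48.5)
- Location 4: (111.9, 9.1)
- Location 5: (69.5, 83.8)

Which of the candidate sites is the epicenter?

For each candidate, compare |candidate − station| to the reported distance:
Location 1: residuals A 0.0, B 0.0, C 0.0 → max 0.0 km
Location 2: residuals A 37.4, B 211.4, C 18.4 → max 211.4 km
Location 3: residuals A 35.5, B 167.2, C 40.0 → max 167.2 km
Location 4: residuals A 126.8, B 134.0, C 10.4 → max 134.0 km
Location 5: residuals A 137.9, B 186.3, C 21.8 → max 186.3 km
Only Location 1 has all residuals ≈ 0.

Location 1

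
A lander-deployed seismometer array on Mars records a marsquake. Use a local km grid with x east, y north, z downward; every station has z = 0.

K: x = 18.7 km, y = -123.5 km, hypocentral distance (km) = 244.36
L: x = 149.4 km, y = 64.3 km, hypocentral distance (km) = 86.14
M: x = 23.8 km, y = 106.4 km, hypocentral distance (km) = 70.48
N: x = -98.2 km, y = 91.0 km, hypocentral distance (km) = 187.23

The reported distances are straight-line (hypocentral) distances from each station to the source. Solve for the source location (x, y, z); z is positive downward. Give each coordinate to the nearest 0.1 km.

Each station gives a sphere (x−x_i)² + (y−y_i)² + z² = d_i² (stations at z=0).
Subtracting the K sphere from L and M: z² cancels, leaving linear equations in x and y:
261.4 x + 375.6 y = 63144.62
10.2 x + 459.8 y = 51029.84
Solving: x ≈ 84.798, y ≈ 109.102 km (keep extra digits for the depth step; rounded: 84.8, 109.1).
Then from the K sphere: z² = 244.36² − (x − 18.7)² − (y + 123.5)² with x = 84.798, y = 109.102, so z ≈ 35.202 ≈ 35.2 km.

(84.8, 109.1, 35.2)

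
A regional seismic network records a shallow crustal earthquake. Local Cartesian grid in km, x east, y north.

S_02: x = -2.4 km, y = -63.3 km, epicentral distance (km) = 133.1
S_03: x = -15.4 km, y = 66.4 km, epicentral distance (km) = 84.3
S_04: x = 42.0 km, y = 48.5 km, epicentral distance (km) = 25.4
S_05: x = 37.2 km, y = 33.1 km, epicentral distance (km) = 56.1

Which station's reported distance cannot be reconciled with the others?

Solve using three stations at a time. Using S_02, S_03, S_04 (subtract circle equations pairwise → linear system) gives (x, y) ≈ (67.3, 50.1).
Distances from that point to each station vs reported:
  S_02: calculated 133.1 vs reported 133.1 → residual 0.0 km
  S_03: calculated 84.3 vs reported 84.3 → residual 0.0 km
  S_04: calculated 25.3 vs reported 25.4 → residual 0.1 km
  S_05: calculated 34.5 vs reported 56.1 → residual 21.6 km
S_02, S_03, S_04 are mutually consistent (residuals ≈ 0); S_05 is off by 21.6 km.

S_05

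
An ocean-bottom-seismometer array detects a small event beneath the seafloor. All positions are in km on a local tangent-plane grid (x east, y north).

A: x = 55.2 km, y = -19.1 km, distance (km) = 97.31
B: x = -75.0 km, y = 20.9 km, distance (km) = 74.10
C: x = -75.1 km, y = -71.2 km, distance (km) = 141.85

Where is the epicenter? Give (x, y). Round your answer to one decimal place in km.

Circle about each station: (x − 55.2)² + (y + 19.1)² = 97.31²; (x + 75.0)² + (y − 20.9)² = 74.10²; (x + 75.1)² + (y + 71.2)² = 141.85².
Subtracting the A equation from the B and C equations removes the quadratic terms:
-260.4 x + 80.0 y = 6628.39
-260.6 x − 104.2 y = -3354.59
Solving the 2×2 system: x ≈ -8.8, y ≈ 54.2 km.
Check against A (with the unrounded x, y): √((x − 55.2)²+(y + 19.1)²) = 97.31 ≈ 97.31 km. ✓

x ≈ -8.8 km, y ≈ 54.2 km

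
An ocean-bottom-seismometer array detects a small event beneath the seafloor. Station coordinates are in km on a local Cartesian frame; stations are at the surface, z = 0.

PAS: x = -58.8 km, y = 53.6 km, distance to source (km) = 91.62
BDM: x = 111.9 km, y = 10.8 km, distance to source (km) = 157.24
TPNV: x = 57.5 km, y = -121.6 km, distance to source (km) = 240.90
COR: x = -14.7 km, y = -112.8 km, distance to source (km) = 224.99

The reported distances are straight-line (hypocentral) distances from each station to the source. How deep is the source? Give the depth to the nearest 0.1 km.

z ≈ 49.7 km

Each station gives a sphere (x−x_i)² + (y−y_i)² + z² = d_i² (stations at z=0).
Subtracting the PAS sphere from BDM and TPNV: z² cancels, leaving linear equations in x and y:
341.4 x − 85.6 y = -10022.34
232.6 x − 350.4 y = -37876.18
Solving: x ≈ -2.704, y ≈ 106.299 km (keep extra digits for the depth step; rounded: -2.7, 106.3).
Then from the PAS sphere: z² = 91.62² − (x + 58.8)² − (y − 53.6)² with x = -2.704, y = 106.299, so z ≈ 49.702 ≈ 49.7 km.
Check against COR (with the unrounded solution): distance 224.99 ≈ 224.99 km. ✓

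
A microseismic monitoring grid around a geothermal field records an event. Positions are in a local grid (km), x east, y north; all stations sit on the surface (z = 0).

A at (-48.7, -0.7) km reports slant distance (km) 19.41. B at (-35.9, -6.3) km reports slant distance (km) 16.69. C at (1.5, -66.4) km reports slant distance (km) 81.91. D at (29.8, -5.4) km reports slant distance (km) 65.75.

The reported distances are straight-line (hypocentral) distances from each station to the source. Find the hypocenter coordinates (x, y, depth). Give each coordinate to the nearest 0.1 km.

Each station gives a sphere (x−x_i)² + (y−y_i)² + z² = d_i² (stations at z=0).
Subtracting the A sphere from B and C: z² cancels, leaving linear equations in x and y:
25.6 x − 11.2 y = -945.49
100.4 x − 131.4 y = -4293.47
Solving: x ≈ -34.005, y ≈ 6.692 km (keep extra digits for the depth step; rounded: -34.0, 6.7).
Then from the A sphere: z² = 19.41² − (x + 48.7)² − (y + 0.7)² with x = -34.005, y = 6.692, so z ≈ 10.304 ≈ 10.3 km.
Check against D (with the unrounded solution): distance 65.75 ≈ 65.75 km. ✓

x ≈ -34.0 km, y ≈ 6.7 km, depth ≈ 10.3 km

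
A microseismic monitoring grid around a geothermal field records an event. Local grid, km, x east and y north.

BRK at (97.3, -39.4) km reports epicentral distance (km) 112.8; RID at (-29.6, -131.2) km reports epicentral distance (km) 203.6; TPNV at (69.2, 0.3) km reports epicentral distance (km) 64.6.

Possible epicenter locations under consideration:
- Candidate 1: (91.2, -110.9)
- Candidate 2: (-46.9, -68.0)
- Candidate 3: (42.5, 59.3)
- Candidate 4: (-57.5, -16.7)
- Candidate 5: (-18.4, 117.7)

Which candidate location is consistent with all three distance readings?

Candidate 3

For each candidate, compare |candidate − station| to the reported distance:
Candidate 1: residuals BRK 41.0, RID 81.1, TPNV 48.8 → max 81.1 km
Candidate 2: residuals BRK 34.2, RID 138.1, TPNV 70.1 → max 138.1 km
Candidate 3: residuals BRK 0.1, RID 0.1, TPNV 0.2 → max 0.2 km
Candidate 4: residuals BRK 43.7, RID 85.7, TPNV 63.2 → max 85.7 km
Candidate 5: residuals BRK 82.3, RID 45.6, TPNV 81.9 → max 82.3 km
Only Candidate 3 has all residuals ≈ 0.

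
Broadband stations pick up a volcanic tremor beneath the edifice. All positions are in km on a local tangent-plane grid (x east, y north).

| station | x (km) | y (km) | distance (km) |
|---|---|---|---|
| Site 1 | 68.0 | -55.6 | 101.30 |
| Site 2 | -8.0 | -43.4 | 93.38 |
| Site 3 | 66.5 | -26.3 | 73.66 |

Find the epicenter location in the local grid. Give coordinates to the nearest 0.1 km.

x ≈ 34.2 km, y ≈ 39.9 km

Circle about each station: (x − 68.0)² + (y + 55.6)² = 101.30²; (x + 8.0)² + (y + 43.4)² = 93.38²; (x − 66.5)² + (y + 26.3)² = 73.66².
Subtracting pairs of circle equations eliminates x²+y² and gives linear equations (the radical axes):
-152.0 x + 24.4 y = -4225.93
-3.0 x + 58.6 y = 2234.47
Solving the 2×2 system: x ≈ 34.2, y ≈ 39.9 km.
Check against Site 1 (with the unrounded x, y): √((x − 68.0)²+(y + 55.6)²) = 101.29 ≈ 101.30 km. ✓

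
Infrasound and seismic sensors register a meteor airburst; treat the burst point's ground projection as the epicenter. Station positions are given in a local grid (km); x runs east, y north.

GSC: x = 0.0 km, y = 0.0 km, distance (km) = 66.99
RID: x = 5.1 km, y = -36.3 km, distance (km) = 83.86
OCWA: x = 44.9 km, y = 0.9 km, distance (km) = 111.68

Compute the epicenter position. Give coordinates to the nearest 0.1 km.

(-66.6, 7.2)

Circle about each station: x² + y² = 66.99²; (x − 5.1)² + (y + 36.3)² = 83.86²; (x − 44.9)² + (y − 0.9)² = 111.68².
Subtracting the GSC equation from the RID and OCWA equations removes the quadratic terms:
10.2 x − 72.6 y = -1201.14
89.8 x + 1.8 y = -5967.94
Solving the 2×2 system: x ≈ -66.6, y ≈ 7.2 km.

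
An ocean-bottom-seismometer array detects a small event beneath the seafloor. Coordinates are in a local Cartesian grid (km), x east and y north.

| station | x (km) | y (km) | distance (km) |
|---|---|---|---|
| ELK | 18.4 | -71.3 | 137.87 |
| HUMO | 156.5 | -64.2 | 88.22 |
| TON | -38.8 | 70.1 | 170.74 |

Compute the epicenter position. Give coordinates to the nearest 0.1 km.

Circle about each station: (x − 18.4)² + (y + 71.3)² = 137.87²; (x − 156.5)² + (y + 64.2)² = 88.22²; (x + 38.8)² + (y − 70.1)² = 170.74².
Subtracting pairs of circle equations eliminates x²+y² and gives linear equations (the radical axes):
276.2 x + 14.2 y = 34417.01
-114.4 x + 282.8 y = -9146.81
Solving the 2×2 system: x ≈ 123.7, y ≈ 17.7 km.
Check against ELK (with the unrounded x, y): √((x − 18.4)²+(y + 71.3)²) = 137.87 ≈ 137.87 km. ✓

123.7 km east, 17.7 km north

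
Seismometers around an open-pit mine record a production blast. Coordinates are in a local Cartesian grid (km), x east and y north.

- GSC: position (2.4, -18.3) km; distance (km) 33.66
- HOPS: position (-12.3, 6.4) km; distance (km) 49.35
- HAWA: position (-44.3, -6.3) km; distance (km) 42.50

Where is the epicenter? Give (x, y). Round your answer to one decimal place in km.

Circle about each station: (x − 2.4)² + (y + 18.3)² = 33.66²; (x + 12.3)² + (y − 6.4)² = 49.35²; (x + 44.3)² + (y + 6.3)² = 42.50².
Subtracting pairs of circle equations eliminates x²+y² and gives linear equations (the radical axes):
-29.4 x + 49.4 y = -1450.83
-93.4 x + 24.0 y = 988.28
Solving the 2×2 system: x ≈ -21.4, y ≈ -42.1 km.

x ≈ -21.4 km, y ≈ -42.1 km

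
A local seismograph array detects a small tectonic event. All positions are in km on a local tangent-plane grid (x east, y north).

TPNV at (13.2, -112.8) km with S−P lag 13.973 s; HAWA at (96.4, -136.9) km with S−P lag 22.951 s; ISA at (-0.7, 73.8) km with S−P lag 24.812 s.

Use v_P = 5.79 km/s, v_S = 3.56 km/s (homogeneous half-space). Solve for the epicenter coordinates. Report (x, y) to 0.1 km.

(-115.4, -124.8)

Distance from S−P lag: d = Δt · v_P v_S / (v_P − v_S) = Δt · (5.79·3.56)/(5.79−3.56) ≈ 9.2432·Δt.
So d_TPNV = 129.16, d_HAWA = 212.14, d_ISA = 229.34 km.
Circle about each station: (x − 13.2)² + (y + 112.8)² = 129.16²; (x − 96.4)² + (y + 136.9)² = 212.14²; (x + 0.7)² + (y − 73.8)² = 229.34².
Subtracting pairs of circle equations eliminates x²+y² and gives linear equations (the radical axes):
166.4 x − 48.2 y = -13184.58
-27.8 x + 373.2 y = -43365.68
Solving the 2×2 system: x ≈ -115.4, y ≈ -124.8 km.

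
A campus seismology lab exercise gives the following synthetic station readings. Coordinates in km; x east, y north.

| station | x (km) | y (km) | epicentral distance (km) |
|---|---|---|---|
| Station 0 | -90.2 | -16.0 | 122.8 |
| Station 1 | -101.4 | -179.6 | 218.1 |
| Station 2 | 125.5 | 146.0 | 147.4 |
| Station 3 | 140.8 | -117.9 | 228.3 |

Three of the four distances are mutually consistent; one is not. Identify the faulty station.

Station 1

Solve using three stations at a time. Using Station 0, Station 2, Station 3 (subtract circle equations pairwise → linear system) gives (x, y) ≈ (2.9, 64.1).
Distances from that point to each station vs reported:
  Station 0: calculated 122.8 vs reported 122.8 → residual 0.0 km
  Station 1: calculated 265.1 vs reported 218.1 → residual 47.0 km
  Station 2: calculated 147.4 vs reported 147.4 → residual 0.0 km
  Station 3: calculated 228.3 vs reported 228.3 → residual 0.0 km
Station 0, Station 2, Station 3 are mutually consistent (residuals ≈ 0); Station 1 is off by 47.0 km.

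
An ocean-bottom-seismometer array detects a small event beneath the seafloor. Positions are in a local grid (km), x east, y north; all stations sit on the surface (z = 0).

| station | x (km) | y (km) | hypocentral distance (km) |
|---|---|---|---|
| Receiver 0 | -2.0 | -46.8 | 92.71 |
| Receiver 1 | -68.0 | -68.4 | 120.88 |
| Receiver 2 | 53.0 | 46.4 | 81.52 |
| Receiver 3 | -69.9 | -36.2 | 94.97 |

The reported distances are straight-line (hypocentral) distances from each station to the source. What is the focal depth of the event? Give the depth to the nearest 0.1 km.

34.1 km

Each station gives a sphere (x−x_i)² + (y−y_i)² + z² = d_i² (stations at z=0).
Subtracting the Receiver 0 sphere from Receiver 1 and Receiver 2: z² cancels, leaving linear equations in x and y:
-132.0 x − 43.2 y = 1091.49
110.0 x + 186.4 y = 4717.35
Solving: x ≈ -20.513, y ≈ 37.413 km (keep extra digits for the depth step; rounded: -20.5, 37.4).
Then from the Receiver 0 sphere: z² = 92.71² − (x + 2.0)² − (y + 46.8)² with x = -20.513, y = 37.413, so z ≈ 34.067 ≈ 34.1 km.
Check against Receiver 3 (with the unrounded solution): distance 94.97 ≈ 94.97 km. ✓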